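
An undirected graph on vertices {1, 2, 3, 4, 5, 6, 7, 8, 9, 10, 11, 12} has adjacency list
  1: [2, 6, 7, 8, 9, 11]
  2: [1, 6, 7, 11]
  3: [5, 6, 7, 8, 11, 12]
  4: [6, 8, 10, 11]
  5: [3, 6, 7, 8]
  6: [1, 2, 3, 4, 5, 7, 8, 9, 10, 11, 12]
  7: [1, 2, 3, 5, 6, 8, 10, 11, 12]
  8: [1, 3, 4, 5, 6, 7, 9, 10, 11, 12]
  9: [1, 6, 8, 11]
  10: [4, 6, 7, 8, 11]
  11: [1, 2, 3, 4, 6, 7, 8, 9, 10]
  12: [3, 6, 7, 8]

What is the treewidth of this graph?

A width-4 tree decomposition is:
Bags: B1 = {1, 6, 7, 8, 11}  B2 = {3, 6, 7, 8, 11}  B3 = {6, 7, 8, 10, 11}  B4 = {1, 6, 8, 9, 11}  B5 = {3, 5, 6, 7, 8}  B6 = {4, 6, 8, 10, 11}  B7 = {3, 6, 7, 8, 12}  B8 = {1, 2, 6, 7, 11}
Tree: B1–B2, B2–B3, B1–B4, B2–B5, B3–B6, B5–B7, B1–B8
The largest bag has 5 vertices, giving width 4; this decomposition certifies tw(G) ≤ 4. On the other hand G contains the 5-clique {1, 6, 8, 9, 11}. A clique must lie in a single bag of any decomposition, so no decomposition can have width below 4. Combining the bounds, tw(G) = 4.

4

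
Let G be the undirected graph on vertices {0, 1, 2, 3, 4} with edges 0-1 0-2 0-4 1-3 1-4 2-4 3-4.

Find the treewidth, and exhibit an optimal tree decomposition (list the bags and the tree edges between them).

Treewidth 2.
Bags: B1 = {0, 1, 4}  B2 = {1, 3, 4}  B3 = {0, 2, 4}
Tree: B1–B2, B1–B3

The largest bag has 3 vertices, giving width 2; this decomposition certifies tw(G) ≤ 2. On the other hand G contains the 3-clique {0, 1, 4}. A clique must lie in a single bag of any decomposition, so no decomposition can have width below 2. Combining the bounds, tw(G) = 2.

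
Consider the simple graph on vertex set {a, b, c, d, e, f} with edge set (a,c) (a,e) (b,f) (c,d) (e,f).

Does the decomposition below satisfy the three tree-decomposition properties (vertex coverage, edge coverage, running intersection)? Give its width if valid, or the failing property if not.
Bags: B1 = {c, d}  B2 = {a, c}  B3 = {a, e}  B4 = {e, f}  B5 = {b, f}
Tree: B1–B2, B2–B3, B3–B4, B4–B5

Yes; width 1.

Vertex coverage: the bags together contain {a, b, c, d, e, f}, the full vertex set. Edge coverage: each edge of G has both endpoints in at least one bag. Running intersection: for every vertex, the bags containing it form a connected subtree. All three properties hold, so this is a valid tree decomposition of width max|bag| − 1 = 1, and hence tw(G) ≤ 1.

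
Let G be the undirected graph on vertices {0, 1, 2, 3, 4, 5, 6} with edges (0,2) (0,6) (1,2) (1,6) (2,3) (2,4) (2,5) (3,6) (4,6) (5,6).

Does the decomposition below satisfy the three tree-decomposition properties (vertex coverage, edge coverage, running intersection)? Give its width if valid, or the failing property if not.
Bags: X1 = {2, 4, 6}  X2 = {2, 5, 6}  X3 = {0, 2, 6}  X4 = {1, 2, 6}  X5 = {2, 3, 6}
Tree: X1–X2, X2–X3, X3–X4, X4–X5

Checking the three conditions: (i) the bags cover all of {0, 1, 2, 3, 4, 5, 6}; (ii) for each edge, some bag contains both endpoints; (iii) the bags containing any fixed vertex form a subtree. All hold, so the decomposition is valid with width 3 − 1 = 2.

Yes; width 2.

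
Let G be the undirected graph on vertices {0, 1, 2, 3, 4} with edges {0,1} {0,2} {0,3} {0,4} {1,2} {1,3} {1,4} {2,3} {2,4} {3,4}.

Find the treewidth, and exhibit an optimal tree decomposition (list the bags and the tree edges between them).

A single bag containing all 5 vertices is trivially a valid decomposition of width 4. For the lower bound, the 5 vertices {0, 1, 2, 3, 4} are pairwise adjacent, and any tree decomposition puts a clique entirely inside one bag — forcing width ≥ 4. Therefore the treewidth is 4.

Treewidth 4.
One such decomposition:
Bags: B1 = {0, 1, 2, 3, 4}
Tree: (single bag)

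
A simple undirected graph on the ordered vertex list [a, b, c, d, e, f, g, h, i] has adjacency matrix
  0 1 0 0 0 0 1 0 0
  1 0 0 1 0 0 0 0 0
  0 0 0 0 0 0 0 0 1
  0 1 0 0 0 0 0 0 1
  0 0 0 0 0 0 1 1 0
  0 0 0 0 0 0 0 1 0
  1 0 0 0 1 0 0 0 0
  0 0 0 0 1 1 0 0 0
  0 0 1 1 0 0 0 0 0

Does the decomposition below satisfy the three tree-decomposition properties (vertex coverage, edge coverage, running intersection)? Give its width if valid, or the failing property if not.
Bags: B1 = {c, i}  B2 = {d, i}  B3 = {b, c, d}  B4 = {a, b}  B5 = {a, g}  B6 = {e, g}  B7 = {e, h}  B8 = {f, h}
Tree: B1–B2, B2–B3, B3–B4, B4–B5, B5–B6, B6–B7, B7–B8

A tree decomposition must satisfy three properties: every vertex lies in some bag; for every edge, both endpoints lie together in some bag; and for every vertex, the bags containing it form a connected subtree. Here bags containing vertex c are not connected in the tree, so the decomposition is invalid.

No — bags containing vertex c are not connected in the tree.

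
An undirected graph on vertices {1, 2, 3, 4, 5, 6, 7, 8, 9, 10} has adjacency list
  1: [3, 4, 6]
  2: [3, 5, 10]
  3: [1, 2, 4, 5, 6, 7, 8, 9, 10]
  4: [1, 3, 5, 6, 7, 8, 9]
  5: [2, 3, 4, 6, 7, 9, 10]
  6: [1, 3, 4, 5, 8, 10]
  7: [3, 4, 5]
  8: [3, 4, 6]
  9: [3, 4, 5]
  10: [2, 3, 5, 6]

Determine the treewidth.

3

A width-3 tree decomposition is:
Bags: B1 = {3, 4, 5, 9}  B2 = {3, 4, 5, 6}  B3 = {3, 5, 6, 10}  B4 = {2, 3, 5, 10}  B5 = {3, 4, 5, 7}  B6 = {3, 4, 6, 8}  B7 = {1, 3, 4, 6}
Tree: B1–B2, B2–B3, B3–B4, B2–B5, B2–B6, B6–B7
Each bag holds 4 vertices, so the decomposition has width 3, which upper-bounds the treewidth. For the lower bound, the 4 vertices {2, 3, 5, 10} are pairwise adjacent, and any tree decomposition puts a clique entirely inside one bag — forcing width ≥ 3. Combining the bounds, tw(G) = 3.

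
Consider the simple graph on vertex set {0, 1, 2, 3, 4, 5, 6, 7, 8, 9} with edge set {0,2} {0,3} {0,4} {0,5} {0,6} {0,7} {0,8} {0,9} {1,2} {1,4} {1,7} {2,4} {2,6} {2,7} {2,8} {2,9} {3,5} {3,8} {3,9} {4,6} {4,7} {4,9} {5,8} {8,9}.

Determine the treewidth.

A width-3 tree decomposition is:
Bags: B1 = {0, 2, 4, 7}  B2 = {0, 2, 4, 9}  B3 = {0, 2, 8, 9}  B4 = {0, 3, 8, 9}  B5 = {0, 2, 4, 6}  B6 = {0, 3, 5, 8}  B7 = {1, 2, 4, 7}
Tree: B1–B2, B2–B3, B3–B4, B2–B5, B4–B6, B1–B7
Every bag has size at most 4, so the width is 4 − 1 = 3 and tw(G) ≤ 3. Conversely, {0, 2, 8, 9} is a clique of size 4, and the vertices of any clique must share a bag in every tree decomposition; so some bag has ≥ 4 vertices and tw(G) ≥ 3. Combining the bounds, tw(G) = 3.

3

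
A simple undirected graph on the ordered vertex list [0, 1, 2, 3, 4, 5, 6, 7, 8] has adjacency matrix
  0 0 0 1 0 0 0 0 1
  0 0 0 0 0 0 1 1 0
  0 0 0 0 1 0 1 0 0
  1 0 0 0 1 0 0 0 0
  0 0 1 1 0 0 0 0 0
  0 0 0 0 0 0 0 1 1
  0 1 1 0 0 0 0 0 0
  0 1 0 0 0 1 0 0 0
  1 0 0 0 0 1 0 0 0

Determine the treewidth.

A width-2 tree decomposition is:
Bags: B1 = {2, 3, 4}  B2 = {2, 3, 6}  B3 = {1, 3, 6}  B4 = {1, 3, 7}  B5 = {3, 5, 7}  B6 = {3, 5, 8}  B7 = {0, 3, 8}
Tree: B1–B2, B2–B3, B3–B4, B4–B5, B5–B6, B6–B7
The largest bag has 3 vertices, giving width 2; this decomposition certifies tw(G) ≤ 2. For the lower bound, G contains the cycle 3–4–2–6–1–7–5–8–0–3, so G is not a forest; only forests have treewidth ≤ 1, hence tw(G) ≥ 2. Hence tw(G) = 2 exactly.

2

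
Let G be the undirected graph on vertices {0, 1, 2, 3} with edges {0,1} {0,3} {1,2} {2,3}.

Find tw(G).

A width-2 tree decomposition is:
Bags: B1 = {1, 2, 3}  B2 = {0, 1, 3}
Tree: B1–B2
Every bag has size at most 3, so the width is 3 − 1 = 2 and tw(G) ≤ 2. For the lower bound, G contains the cycle 3–2–1–0–3, so G is not a forest; only forests have treewidth ≤ 1, hence tw(G) ≥ 2. Combining the bounds, tw(G) = 2.

2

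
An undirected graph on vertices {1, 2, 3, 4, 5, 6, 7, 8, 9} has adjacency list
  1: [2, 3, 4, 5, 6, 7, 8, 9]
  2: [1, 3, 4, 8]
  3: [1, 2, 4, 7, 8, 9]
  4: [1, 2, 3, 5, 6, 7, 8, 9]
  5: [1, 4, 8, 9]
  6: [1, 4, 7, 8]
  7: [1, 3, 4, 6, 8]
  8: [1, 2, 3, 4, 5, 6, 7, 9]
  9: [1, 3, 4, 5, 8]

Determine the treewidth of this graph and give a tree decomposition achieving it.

Each bag holds 5 vertices, so the decomposition has width 4, which upper-bounds the treewidth. On the other hand G contains the 5-clique {1, 3, 4, 8, 9}. A clique must lie in a single bag of any decomposition, so no decomposition can have width below 4. Therefore the treewidth is 4.

Treewidth 4.
One optimal decomposition is:
Bags: B1 = {1, 3, 4, 7, 8}  B2 = {1, 3, 4, 8, 9}  B3 = {1, 2, 3, 4, 8}  B4 = {1, 4, 5, 8, 9}  B5 = {1, 4, 6, 7, 8}
Tree: B1–B2, B1–B3, B2–B4, B1–B5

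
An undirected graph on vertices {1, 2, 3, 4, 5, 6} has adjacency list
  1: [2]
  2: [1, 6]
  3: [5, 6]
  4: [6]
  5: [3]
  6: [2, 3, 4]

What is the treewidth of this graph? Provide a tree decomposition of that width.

Treewidth 1.
One optimal decomposition is:
Bags: B1 = {4, 6}  B2 = {2, 6}  B3 = {3, 6}  B4 = {1, 2}  B5 = {3, 5}
Tree: B1–B2, B2–B3, B2–B4, B3–B5

Every bag has size at most 2, so the width is 2 − 1 = 1 and tw(G) ≤ 1. G has an edge, so its treewidth is at least 1. Therefore the treewidth is 1.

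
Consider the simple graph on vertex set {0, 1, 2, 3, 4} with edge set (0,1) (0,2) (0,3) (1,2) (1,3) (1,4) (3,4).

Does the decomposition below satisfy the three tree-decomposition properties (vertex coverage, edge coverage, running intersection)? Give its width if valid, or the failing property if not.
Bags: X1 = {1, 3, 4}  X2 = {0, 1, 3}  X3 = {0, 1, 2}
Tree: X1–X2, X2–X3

Yes; width 2.

Vertex coverage: the bags together contain {0, 1, 2, 3, 4}, the full vertex set. Edge coverage: each edge of G has both endpoints in at least one bag. Running intersection: for every vertex, the bags containing it form a connected subtree. All three properties hold, so this is a valid tree decomposition of width max|bag| − 1 = 2, and hence tw(G) ≤ 2.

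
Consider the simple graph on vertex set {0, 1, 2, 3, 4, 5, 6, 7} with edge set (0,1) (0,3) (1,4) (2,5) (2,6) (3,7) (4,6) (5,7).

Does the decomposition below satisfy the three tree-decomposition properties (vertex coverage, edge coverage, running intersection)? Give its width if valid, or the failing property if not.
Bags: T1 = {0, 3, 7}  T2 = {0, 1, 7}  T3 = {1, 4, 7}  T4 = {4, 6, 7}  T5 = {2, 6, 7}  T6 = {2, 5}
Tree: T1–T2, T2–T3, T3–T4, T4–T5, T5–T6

A tree decomposition must satisfy three properties: every vertex lies in some bag; for every edge, both endpoints lie together in some bag; and for every vertex, the bags containing it form a connected subtree. Here edge (7,5) lies in no bag, so the decomposition is invalid.

No — edge (7,5) lies in no bag.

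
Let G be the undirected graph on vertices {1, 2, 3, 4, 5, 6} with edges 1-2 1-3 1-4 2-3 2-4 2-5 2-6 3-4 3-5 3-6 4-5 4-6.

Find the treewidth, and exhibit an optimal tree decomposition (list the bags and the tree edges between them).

Treewidth 3.
Bags: B1 = {2, 3, 4, 6}  B2 = {1, 2, 3, 4}  B3 = {2, 3, 4, 5}
Tree: B1–B2, B2–B3

Every bag has size at most 4, so the width is 4 − 1 = 3 and tw(G) ≤ 3. Conversely, {1, 2, 3, 4} is a clique of size 4, and the vertices of any clique must share a bag in every tree decomposition; so some bag has ≥ 4 vertices and tw(G) ≥ 3. Combining the bounds, tw(G) = 3.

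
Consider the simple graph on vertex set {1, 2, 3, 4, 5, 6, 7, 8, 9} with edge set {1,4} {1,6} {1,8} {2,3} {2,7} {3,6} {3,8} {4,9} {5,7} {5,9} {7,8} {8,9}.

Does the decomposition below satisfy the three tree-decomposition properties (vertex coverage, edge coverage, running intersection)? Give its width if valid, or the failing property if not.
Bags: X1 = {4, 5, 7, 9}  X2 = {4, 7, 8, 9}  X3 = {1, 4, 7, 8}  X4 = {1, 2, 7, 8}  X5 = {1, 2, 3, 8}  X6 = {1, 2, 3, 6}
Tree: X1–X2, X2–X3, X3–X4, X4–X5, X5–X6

Yes; width 3.

Checking the three conditions: (i) the bags cover all of {1, 2, 3, 4, 5, 6, 7, 8, 9}; (ii) for each edge, some bag contains both endpoints; (iii) the bags containing any fixed vertex form a subtree. All hold, so the decomposition is valid with width 4 − 1 = 3.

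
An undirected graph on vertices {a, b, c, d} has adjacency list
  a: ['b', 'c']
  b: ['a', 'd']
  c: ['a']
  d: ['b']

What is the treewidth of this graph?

1

A width-1 tree decomposition is:
Bags: B1 = {b, d}  B2 = {a, b}  B3 = {a, c}
Tree: B1–B2, B2–B3
The largest bag has 2 vertices, giving width 1; this decomposition certifies tw(G) ≤ 1. Since G has at least one edge (e.g. d–b), it is not an edgeless graph, so tw(G) ≥ 1. Therefore the treewidth is 1.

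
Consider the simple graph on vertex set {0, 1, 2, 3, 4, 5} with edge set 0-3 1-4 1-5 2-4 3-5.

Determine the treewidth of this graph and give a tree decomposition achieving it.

Every bag has size at most 2, so the width is 2 − 1 = 1 and tw(G) ≤ 1. Since G has at least one edge (e.g. 0–3), it is not an edgeless graph, so tw(G) ≥ 1. The upper and lower bounds meet at 1, so that is the treewidth.

Treewidth 1.
One optimal decomposition is:
Bags: B1 = {0, 3}  B2 = {3, 5}  B3 = {1, 5}  B4 = {1, 4}  B5 = {2, 4}
Tree: B1–B2, B2–B3, B3–B4, B4–B5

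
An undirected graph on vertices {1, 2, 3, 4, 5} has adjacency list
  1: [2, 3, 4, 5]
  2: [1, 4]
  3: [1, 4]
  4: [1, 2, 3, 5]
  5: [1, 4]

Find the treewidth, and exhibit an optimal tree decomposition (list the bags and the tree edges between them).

Treewidth 2.
One optimal decomposition is:
Bags: B1 = {1, 3, 4}  B2 = {1, 2, 4}  B3 = {1, 4, 5}
Tree: B1–B2, B2–B3

Every bag has size at most 3, so the width is 3 − 1 = 2 and tw(G) ≤ 2. For the lower bound, the 3 vertices {1, 2, 4} are pairwise adjacent, and any tree decomposition puts a clique entirely inside one bag — forcing width ≥ 2. Therefore the treewidth is 2.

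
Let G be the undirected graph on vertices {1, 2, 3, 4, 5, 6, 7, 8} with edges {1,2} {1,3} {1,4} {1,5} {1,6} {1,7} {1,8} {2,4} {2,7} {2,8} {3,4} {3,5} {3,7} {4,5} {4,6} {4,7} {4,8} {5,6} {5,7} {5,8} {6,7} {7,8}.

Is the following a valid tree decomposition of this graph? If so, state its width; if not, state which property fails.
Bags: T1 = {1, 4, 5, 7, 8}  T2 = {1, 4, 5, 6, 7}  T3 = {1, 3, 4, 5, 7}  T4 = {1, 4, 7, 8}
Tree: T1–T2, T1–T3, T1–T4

No — vertex 2 appears in no bag.

A tree decomposition must satisfy three properties: every vertex lies in some bag; for every edge, both endpoints lie together in some bag; and for every vertex, the bags containing it form a connected subtree. Here vertex 2 appears in no bag, so the decomposition is invalid.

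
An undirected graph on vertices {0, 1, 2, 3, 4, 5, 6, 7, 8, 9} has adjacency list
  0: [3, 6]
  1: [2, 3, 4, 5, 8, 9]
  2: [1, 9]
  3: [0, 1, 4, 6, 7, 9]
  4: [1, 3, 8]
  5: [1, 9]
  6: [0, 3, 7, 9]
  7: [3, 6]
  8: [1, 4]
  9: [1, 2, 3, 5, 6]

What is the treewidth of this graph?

2

A width-2 tree decomposition is:
Bags: B1 = {1, 3, 9}  B2 = {3, 6, 9}  B3 = {1, 3, 4}  B4 = {3, 6, 7}  B5 = {0, 3, 6}  B6 = {1, 4, 8}  B7 = {1, 2, 9}  B8 = {1, 5, 9}
Tree: B1–B2, B1–B3, B2–B4, B4–B5, B3–B6, B1–B7, B7–B8
Every bag has size at most 3, so the width is 3 − 1 = 2 and tw(G) ≤ 2. On the other hand G contains the 3-clique {0, 3, 6}. A clique must lie in a single bag of any decomposition, so no decomposition can have width below 2. Hence tw(G) = 2 exactly.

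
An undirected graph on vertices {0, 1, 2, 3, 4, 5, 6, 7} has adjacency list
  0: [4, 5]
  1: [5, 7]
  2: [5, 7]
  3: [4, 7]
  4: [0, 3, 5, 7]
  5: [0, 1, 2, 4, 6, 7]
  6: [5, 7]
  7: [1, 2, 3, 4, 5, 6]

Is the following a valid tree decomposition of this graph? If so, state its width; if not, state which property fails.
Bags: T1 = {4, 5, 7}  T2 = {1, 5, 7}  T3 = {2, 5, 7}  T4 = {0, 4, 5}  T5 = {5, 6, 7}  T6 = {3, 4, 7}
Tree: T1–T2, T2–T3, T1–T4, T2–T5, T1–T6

Yes; width 2.

Vertex coverage: the bags together contain {0, 1, 2, 3, 4, 5, 6, 7}, the full vertex set. Edge coverage: each edge of G has both endpoints in at least one bag. Running intersection: for every vertex, the bags containing it form a connected subtree. All three properties hold, so this is a valid tree decomposition of width max|bag| − 1 = 2, and hence tw(G) ≤ 2.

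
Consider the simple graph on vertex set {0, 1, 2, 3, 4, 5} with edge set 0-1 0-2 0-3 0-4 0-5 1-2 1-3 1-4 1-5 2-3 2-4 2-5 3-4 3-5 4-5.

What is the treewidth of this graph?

A width-5 tree decomposition is:
Bags: B1 = {0, 1, 2, 3, 4, 5}
Tree: (single bag)
With just one bag of size 6, the width is 6 − 1 = 5, so tw(G) ≤ 5. Conversely, {0, 1, 2, 3, 4, 5} is a clique of size 6, and the vertices of any clique must share a bag in every tree decomposition; so some bag has ≥ 6 vertices and tw(G) ≥ 5. Therefore the treewidth is 5.

5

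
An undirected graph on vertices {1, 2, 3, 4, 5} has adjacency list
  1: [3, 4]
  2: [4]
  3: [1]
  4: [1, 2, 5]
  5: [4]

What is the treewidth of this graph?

1

A width-1 tree decomposition is:
Bags: B1 = {1, 4}  B2 = {2, 4}  B3 = {4, 5}  B4 = {1, 3}
Tree: B1–B2, B2–B3, B1–B4
Each bag holds 2 vertices, so the decomposition has width 1, which upper-bounds the treewidth. Since G has at least one edge (e.g. 1–4), it is not an edgeless graph, so tw(G) ≥ 1. The upper and lower bounds meet at 1, so that is the treewidth.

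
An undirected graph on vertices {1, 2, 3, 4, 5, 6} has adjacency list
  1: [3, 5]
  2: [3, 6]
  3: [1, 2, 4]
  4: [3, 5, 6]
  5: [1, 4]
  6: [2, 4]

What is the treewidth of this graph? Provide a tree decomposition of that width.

The largest bag has 3 vertices, giving width 2; this decomposition certifies tw(G) ≤ 2. Since 1–5–4–3–1 is a cycle in G, G is not acyclic. Forests are exactly the graphs of treewidth ≤ 1, so tw(G) ≥ 2. Therefore the treewidth is 2.

Treewidth 2.
One optimal decomposition is:
Bags: B1 = {1, 3, 5}  B2 = {3, 4, 5}  B3 = {2, 3, 4}  B4 = {2, 4, 6}
Tree: B1–B2, B2–B3, B3–B4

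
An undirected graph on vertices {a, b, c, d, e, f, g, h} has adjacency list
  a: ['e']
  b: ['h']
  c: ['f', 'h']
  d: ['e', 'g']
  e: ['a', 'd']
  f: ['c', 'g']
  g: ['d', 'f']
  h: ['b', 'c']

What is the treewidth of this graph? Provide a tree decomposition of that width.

Treewidth 1.
One such decomposition:
Bags: B1 = {b, h}  B2 = {c, h}  B3 = {c, f}  B4 = {f, g}  B5 = {d, g}  B6 = {d, e}  B7 = {a, e}
Tree: B1–B2, B2–B3, B3–B4, B4–B5, B5–B6, B6–B7

Each bag holds 2 vertices, so the decomposition has width 1, which upper-bounds the treewidth. Since G has at least one edge (e.g. b–h), it is not an edgeless graph, so tw(G) ≥ 1. Hence tw(G) = 1 exactly.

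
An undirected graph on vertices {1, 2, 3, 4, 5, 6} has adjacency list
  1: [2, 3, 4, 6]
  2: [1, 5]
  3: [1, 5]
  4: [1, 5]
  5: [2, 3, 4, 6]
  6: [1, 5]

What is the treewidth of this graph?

2

A width-2 tree decomposition is:
Bags: B1 = {1, 3, 5}  B2 = {1, 5, 6}  B3 = {1, 4, 5}  B4 = {1, 2, 5}
Tree: B1–B2, B2–B3, B3–B4
The largest bag has 3 vertices, giving width 2; this decomposition certifies tw(G) ≤ 2. The edges 1–3–5–6–1 form a cycle, so G is not a tree and its treewidth is at least 2. Therefore the treewidth is 2.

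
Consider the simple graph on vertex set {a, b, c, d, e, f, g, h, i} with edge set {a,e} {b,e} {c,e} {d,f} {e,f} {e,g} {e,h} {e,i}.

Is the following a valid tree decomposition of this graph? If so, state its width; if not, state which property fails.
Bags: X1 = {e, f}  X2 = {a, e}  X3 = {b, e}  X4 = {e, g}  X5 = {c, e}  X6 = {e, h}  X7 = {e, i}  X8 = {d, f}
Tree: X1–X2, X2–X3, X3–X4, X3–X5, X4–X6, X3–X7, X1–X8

Checking the three conditions: (i) the bags cover all of {a, b, c, d, e, f, g, h, i}; (ii) for each edge, some bag contains both endpoints; (iii) the bags containing any fixed vertex form a subtree. All hold, so the decomposition is valid with width 2 − 1 = 1.

Yes; width 1.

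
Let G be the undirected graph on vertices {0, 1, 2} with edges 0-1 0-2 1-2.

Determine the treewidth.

A width-2 tree decomposition is:
Bags: B1 = {0, 1, 2}
Tree: (single bag)
With just one bag of size 3, the width is 3 − 1 = 2, so tw(G) ≤ 2. On the other hand G contains the 3-clique {0, 1, 2}. A clique must lie in a single bag of any decomposition, so no decomposition can have width below 2. Combining the bounds, tw(G) = 2.

2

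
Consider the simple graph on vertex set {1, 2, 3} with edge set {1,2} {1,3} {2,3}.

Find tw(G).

A width-2 tree decomposition is:
Bags: B1 = {1, 2, 3}
Tree: (single bag)
With just one bag of size 3, the width is 3 − 1 = 2, so tw(G) ≤ 2. For the lower bound, the 3 vertices {1, 2, 3} are pairwise adjacent, and any tree decomposition puts a clique entirely inside one bag — forcing width ≥ 2. Hence tw(G) = 2 exactly.

2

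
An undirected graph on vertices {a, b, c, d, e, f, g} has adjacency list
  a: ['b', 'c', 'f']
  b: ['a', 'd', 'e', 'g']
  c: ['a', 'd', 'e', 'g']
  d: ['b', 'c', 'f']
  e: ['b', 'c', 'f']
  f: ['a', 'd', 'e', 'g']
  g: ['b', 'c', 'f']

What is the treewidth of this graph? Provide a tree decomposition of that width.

Treewidth 3.
One such decomposition:
Bags: B1 = {b, c, d, f}  B2 = {b, c, f, g}  B3 = {a, b, c, f}  B4 = {b, c, e, f}
Tree: B1–B2, B2–B3, B3–B4

The largest bag has 4 vertices, giving width 3; this decomposition certifies tw(G) ≤ 3. For the lower bound: the 4 vertex sets {d,f}, {c,g}, {b}, {a} are disjoint, each induces a connected subgraph, and every pair is joined by at least one edge of G. Contracting each set to a single vertex therefore yields K_{4} as a minor, and since treewidth is minor-monotone, tw(G) ≥ tw(K_{4}) = 3. Hence tw(G) = 3 exactly.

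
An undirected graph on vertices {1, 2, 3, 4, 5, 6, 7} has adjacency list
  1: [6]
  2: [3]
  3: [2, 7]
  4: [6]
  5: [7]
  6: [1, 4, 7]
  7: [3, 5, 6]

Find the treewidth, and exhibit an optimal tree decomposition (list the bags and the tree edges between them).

Every bag has size at most 2, so the width is 2 − 1 = 1 and tw(G) ≤ 1. G has an edge, so its treewidth is at least 1. The upper and lower bounds meet at 1, so that is the treewidth.

Treewidth 1.
Bags: B1 = {6, 7}  B2 = {3, 7}  B3 = {4, 6}  B4 = {5, 7}  B5 = {1, 6}  B6 = {2, 3}
Tree: B1–B2, B1–B3, B1–B4, B1–B5, B2–B6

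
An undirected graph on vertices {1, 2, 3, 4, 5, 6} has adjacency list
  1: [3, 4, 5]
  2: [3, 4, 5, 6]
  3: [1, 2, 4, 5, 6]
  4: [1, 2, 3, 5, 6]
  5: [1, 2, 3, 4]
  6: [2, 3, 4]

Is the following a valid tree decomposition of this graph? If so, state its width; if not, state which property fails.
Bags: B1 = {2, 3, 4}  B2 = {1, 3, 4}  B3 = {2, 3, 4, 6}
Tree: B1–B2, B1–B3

A tree decomposition must satisfy three properties: every vertex lies in some bag; for every edge, both endpoints lie together in some bag; and for every vertex, the bags containing it form a connected subtree. Here vertex 5 appears in no bag, so the decomposition is invalid.

No — vertex 5 appears in no bag.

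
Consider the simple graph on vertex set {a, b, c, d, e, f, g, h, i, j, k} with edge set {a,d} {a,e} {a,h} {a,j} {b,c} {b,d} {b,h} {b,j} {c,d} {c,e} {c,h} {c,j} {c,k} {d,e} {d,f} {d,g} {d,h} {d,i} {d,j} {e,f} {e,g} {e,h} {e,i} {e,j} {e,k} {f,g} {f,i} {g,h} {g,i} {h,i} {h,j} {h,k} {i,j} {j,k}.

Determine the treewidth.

A width-4 tree decomposition is:
Bags: B1 = {c, d, e, h, j}  B2 = {d, e, h, i, j}  B3 = {c, e, h, j, k}  B4 = {a, d, e, h, j}  B5 = {b, c, d, h, j}  B6 = {d, e, g, h, i}  B7 = {d, e, f, g, i}
Tree: B1–B2, B1–B3, B2–B4, B1–B5, B2–B6, B6–B7
Each bag holds 5 vertices, so the decomposition has width 4, which upper-bounds the treewidth. Conversely, {d, e, g, h, i} is a clique of size 5, and the vertices of any clique must share a bag in every tree decomposition; so some bag has ≥ 5 vertices and tw(G) ≥ 4. Combining the bounds, tw(G) = 4.

4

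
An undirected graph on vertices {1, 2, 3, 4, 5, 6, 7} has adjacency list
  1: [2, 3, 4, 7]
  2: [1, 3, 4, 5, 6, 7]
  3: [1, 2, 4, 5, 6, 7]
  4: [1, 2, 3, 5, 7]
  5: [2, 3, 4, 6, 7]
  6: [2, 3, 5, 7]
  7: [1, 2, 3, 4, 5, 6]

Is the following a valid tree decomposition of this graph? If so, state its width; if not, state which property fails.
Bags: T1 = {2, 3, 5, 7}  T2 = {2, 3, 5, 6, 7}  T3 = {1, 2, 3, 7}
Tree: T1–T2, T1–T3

A tree decomposition must satisfy three properties: every vertex lies in some bag; for every edge, both endpoints lie together in some bag; and for every vertex, the bags containing it form a connected subtree. Here vertex 4 appears in no bag, so the decomposition is invalid.

No — vertex 4 appears in no bag.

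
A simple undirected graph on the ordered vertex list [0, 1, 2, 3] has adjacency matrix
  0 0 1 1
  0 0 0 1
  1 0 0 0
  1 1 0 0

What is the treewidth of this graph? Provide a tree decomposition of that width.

Treewidth 1.
One such decomposition:
Bags: B1 = {1, 3}  B2 = {0, 3}  B3 = {0, 2}
Tree: B1–B2, B2–B3

The largest bag has 2 vertices, giving width 1; this decomposition certifies tw(G) ≤ 1. G has an edge, so its treewidth is at least 1. Therefore the treewidth is 1.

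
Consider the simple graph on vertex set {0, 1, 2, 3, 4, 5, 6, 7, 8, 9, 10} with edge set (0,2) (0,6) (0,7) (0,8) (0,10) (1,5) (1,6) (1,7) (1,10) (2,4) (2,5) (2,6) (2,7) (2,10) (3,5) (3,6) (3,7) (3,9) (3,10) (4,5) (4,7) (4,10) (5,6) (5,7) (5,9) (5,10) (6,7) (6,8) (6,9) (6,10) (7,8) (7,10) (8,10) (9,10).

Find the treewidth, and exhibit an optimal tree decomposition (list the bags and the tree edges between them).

Treewidth 4.
Bags: B1 = {2, 5, 6, 7, 10}  B2 = {3, 5, 6, 7, 10}  B3 = {0, 2, 6, 7, 10}  B4 = {1, 5, 6, 7, 10}  B5 = {3, 5, 6, 9, 10}  B6 = {0, 6, 7, 8, 10}  B7 = {2, 4, 5, 7, 10}
Tree: B1–B2, B1–B3, B1–B4, B2–B5, B3–B6, B1–B7

Each bag holds 5 vertices, so the decomposition has width 4, which upper-bounds the treewidth. For the lower bound, the 5 vertices {2, 4, 5, 7, 10} are pairwise adjacent, and any tree decomposition puts a clique entirely inside one bag — forcing width ≥ 4. Hence tw(G) = 4 exactly.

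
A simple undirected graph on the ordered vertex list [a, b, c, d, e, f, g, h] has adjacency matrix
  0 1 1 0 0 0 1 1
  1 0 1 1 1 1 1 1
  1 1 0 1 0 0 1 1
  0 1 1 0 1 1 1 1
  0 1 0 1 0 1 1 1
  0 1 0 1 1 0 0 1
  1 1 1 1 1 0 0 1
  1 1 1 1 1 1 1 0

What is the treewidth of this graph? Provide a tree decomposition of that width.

Every bag has size at most 5, so the width is 5 − 1 = 4 and tw(G) ≤ 4. Conversely, {b, d, e, g, h} is a clique of size 5, and the vertices of any clique must share a bag in every tree decomposition; so some bag has ≥ 5 vertices and tw(G) ≥ 4. Hence tw(G) = 4 exactly.

Treewidth 4.
Bags: B1 = {b, d, e, g, h}  B2 = {b, c, d, g, h}  B3 = {b, d, e, f, h}  B4 = {a, b, c, g, h}
Tree: B1–B2, B1–B3, B2–B4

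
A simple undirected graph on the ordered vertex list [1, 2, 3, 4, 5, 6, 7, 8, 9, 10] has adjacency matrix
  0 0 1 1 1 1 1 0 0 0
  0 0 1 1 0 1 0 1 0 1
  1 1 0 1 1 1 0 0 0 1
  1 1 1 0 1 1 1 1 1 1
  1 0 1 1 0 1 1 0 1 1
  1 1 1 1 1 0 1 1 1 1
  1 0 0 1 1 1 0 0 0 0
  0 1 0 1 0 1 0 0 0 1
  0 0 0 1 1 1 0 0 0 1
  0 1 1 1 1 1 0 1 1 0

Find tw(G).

A width-4 tree decomposition is:
Bags: B1 = {2, 3, 4, 6, 10}  B2 = {3, 4, 5, 6, 10}  B3 = {4, 5, 6, 9, 10}  B4 = {2, 4, 6, 8, 10}  B5 = {1, 3, 4, 5, 6}  B6 = {1, 4, 5, 6, 7}
Tree: B1–B2, B2–B3, B1–B4, B2–B5, B5–B6
The largest bag has 5 vertices, giving width 4; this decomposition certifies tw(G) ≤ 4. On the other hand G contains the 5-clique {2, 4, 6, 8, 10}. A clique must lie in a single bag of any decomposition, so no decomposition can have width below 4. Combining the bounds, tw(G) = 4.

4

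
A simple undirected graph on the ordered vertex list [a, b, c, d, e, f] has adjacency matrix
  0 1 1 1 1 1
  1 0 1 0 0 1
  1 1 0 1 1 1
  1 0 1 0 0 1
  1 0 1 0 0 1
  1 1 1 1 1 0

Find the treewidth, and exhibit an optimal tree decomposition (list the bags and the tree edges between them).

Every bag has size at most 4, so the width is 4 − 1 = 3 and tw(G) ≤ 3. Conversely, {a, c, d, f} is a clique of size 4, and the vertices of any clique must share a bag in every tree decomposition; so some bag has ≥ 4 vertices and tw(G) ≥ 3. Combining the bounds, tw(G) = 3.

Treewidth 3.
Bags: B1 = {a, c, e, f}  B2 = {a, b, c, f}  B3 = {a, c, d, f}
Tree: B1–B2, B1–B3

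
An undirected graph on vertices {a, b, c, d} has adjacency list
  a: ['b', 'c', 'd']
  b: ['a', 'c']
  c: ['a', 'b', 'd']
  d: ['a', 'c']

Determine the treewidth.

A width-2 tree decomposition is:
Bags: B1 = {a, c, d}  B2 = {a, b, c}
Tree: B1–B2
The largest bag has 3 vertices, giving width 2; this decomposition certifies tw(G) ≤ 2. For the lower bound, the 3 vertices {a, c, d} are pairwise adjacent, and any tree decomposition puts a clique entirely inside one bag — forcing width ≥ 2. Hence tw(G) = 2 exactly.

2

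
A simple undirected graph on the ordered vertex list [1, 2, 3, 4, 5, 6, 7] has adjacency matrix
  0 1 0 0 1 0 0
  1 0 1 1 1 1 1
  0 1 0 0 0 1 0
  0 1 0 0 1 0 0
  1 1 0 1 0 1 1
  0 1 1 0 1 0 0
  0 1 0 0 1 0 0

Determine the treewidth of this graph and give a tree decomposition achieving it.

Every bag has size at most 3, so the width is 3 − 1 = 2 and tw(G) ≤ 2. On the other hand G contains the 3-clique {2, 3, 6}. A clique must lie in a single bag of any decomposition, so no decomposition can have width below 2. Combining the bounds, tw(G) = 2.

Treewidth 2.
One such decomposition:
Bags: B1 = {2, 4, 5}  B2 = {2, 5, 6}  B3 = {1, 2, 5}  B4 = {2, 3, 6}  B5 = {2, 5, 7}
Tree: B1–B2, B2–B3, B2–B4, B3–B5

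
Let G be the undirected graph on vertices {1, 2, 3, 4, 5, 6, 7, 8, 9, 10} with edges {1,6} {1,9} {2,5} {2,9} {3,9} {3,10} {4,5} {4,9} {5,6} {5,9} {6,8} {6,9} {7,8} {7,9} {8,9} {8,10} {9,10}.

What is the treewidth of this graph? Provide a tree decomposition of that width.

Each bag holds 3 vertices, so the decomposition has width 2, which upper-bounds the treewidth. For the lower bound, the 3 vertices {1, 6, 9} are pairwise adjacent, and any tree decomposition puts a clique entirely inside one bag — forcing width ≥ 2. Combining the bounds, tw(G) = 2.

Treewidth 2.
One optimal decomposition is:
Bags: B1 = {8, 9, 10}  B2 = {7, 8, 9}  B3 = {6, 8, 9}  B4 = {5, 6, 9}  B5 = {1, 6, 9}  B6 = {3, 9, 10}  B7 = {4, 5, 9}  B8 = {2, 5, 9}
Tree: B1–B2, B1–B3, B3–B4, B3–B5, B1–B6, B4–B7, B7–B8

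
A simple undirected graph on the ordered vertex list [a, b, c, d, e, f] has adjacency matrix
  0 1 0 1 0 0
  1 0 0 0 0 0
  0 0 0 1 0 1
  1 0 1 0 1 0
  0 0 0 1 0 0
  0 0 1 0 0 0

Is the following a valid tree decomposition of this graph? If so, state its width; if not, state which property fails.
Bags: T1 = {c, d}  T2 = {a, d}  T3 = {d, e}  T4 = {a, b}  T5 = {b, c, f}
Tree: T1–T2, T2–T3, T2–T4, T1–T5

A tree decomposition must satisfy three properties: every vertex lies in some bag; for every edge, both endpoints lie together in some bag; and for every vertex, the bags containing it form a connected subtree. Here bags containing vertex b are not connected in the tree, so the decomposition is invalid.

No — bags containing vertex b are not connected in the tree.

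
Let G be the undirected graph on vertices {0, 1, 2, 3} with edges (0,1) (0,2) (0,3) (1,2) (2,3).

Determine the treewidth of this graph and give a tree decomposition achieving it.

Treewidth 2.
One such decomposition:
Bags: B1 = {0, 2, 3}  B2 = {0, 1, 2}
Tree: B1–B2

Every bag has size at most 3, so the width is 3 − 1 = 2 and tw(G) ≤ 2. Conversely, {0, 1, 2} is a clique of size 3, and the vertices of any clique must share a bag in every tree decomposition; so some bag has ≥ 3 vertices and tw(G) ≥ 2. The upper and lower bounds meet at 2, so that is the treewidth.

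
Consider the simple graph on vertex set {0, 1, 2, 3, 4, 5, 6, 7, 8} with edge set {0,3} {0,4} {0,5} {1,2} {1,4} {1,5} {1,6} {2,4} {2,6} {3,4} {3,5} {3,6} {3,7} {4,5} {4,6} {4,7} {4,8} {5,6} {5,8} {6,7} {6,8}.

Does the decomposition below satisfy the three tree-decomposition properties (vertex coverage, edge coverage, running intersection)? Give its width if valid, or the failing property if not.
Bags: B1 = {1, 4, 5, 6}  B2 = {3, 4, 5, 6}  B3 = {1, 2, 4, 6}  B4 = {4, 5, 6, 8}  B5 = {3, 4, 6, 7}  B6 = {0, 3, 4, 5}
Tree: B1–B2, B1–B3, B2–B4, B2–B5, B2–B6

Vertex coverage: the bags together contain {0, 1, 2, 3, 4, 5, 6, 7, 8}, the full vertex set. Edge coverage: each edge of G has both endpoints in at least one bag. Running intersection: for every vertex, the bags containing it form a connected subtree. All three properties hold, so this is a valid tree decomposition of width max|bag| − 1 = 3, and hence tw(G) ≤ 3.

Yes; width 3.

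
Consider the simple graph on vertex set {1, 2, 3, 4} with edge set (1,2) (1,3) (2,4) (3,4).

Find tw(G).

A width-2 tree decomposition is:
Bags: B1 = {1, 3, 4}  B2 = {1, 2, 4}
Tree: B1–B2
Every bag has size at most 3, so the width is 3 − 1 = 2 and tw(G) ≤ 2. For the lower bound, G contains the cycle 4–3–1–2–4, so G is not a forest; only forests have treewidth ≤ 1, hence tw(G) ≥ 2. Hence tw(G) = 2 exactly.

2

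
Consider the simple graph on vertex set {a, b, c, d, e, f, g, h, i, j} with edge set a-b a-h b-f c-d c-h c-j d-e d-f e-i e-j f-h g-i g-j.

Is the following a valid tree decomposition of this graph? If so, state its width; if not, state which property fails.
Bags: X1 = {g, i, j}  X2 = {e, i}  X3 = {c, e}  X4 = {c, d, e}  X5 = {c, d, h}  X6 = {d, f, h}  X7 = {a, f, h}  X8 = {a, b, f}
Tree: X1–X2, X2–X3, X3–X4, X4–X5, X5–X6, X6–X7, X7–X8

A tree decomposition must satisfy three properties: every vertex lies in some bag; for every edge, both endpoints lie together in some bag; and for every vertex, the bags containing it form a connected subtree. Here edge (j,e) lies in no bag, so the decomposition is invalid.

No — edge (j,e) lies in no bag.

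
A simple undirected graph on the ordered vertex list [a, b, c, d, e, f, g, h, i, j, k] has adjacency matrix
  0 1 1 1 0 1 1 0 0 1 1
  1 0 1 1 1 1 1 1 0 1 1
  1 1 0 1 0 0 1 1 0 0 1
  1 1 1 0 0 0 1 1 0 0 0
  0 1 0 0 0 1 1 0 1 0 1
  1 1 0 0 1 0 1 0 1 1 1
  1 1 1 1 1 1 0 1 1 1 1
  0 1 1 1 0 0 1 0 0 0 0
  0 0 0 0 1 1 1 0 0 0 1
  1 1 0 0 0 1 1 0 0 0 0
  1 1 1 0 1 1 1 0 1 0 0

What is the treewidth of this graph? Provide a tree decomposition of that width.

The largest bag has 5 vertices, giving width 4; this decomposition certifies tw(G) ≤ 4. For the lower bound, the 5 vertices {b, e, f, g, k} are pairwise adjacent, and any tree decomposition puts a clique entirely inside one bag — forcing width ≥ 4. Hence tw(G) = 4 exactly.

Treewidth 4.
Bags: B1 = {a, b, c, g, k}  B2 = {a, b, c, d, g}  B3 = {a, b, f, g, k}  B4 = {b, c, d, g, h}  B5 = {b, e, f, g, k}  B6 = {e, f, g, i, k}  B7 = {a, b, f, g, j}
Tree: B1–B2, B1–B3, B2–B4, B3–B5, B5–B6, B3–B7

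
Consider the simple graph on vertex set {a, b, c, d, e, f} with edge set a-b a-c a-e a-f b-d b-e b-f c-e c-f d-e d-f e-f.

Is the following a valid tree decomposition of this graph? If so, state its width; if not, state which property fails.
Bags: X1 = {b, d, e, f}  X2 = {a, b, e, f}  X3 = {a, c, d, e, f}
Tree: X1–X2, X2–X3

A tree decomposition must satisfy three properties: every vertex lies in some bag; for every edge, both endpoints lie together in some bag; and for every vertex, the bags containing it form a connected subtree. Here bags containing vertex d are not connected in the tree, so the decomposition is invalid.

No — bags containing vertex d are not connected in the tree.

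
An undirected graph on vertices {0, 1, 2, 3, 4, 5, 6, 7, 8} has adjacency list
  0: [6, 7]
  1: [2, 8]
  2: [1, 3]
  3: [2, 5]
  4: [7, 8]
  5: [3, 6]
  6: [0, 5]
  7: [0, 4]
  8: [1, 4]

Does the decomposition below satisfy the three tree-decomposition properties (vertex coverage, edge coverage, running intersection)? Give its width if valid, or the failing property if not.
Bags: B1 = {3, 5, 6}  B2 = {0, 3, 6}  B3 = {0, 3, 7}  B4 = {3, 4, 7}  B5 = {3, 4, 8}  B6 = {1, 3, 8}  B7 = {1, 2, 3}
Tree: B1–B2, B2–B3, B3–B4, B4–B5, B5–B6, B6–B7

Every vertex of G appears in some bag (union = {0, 1, 2, 3, 4, 5, 6, 7, 8}); every edge is covered by a bag; and for each vertex v the set of bags containing v is connected in the bag tree. The decomposition is therefore valid. The largest bag has 3 vertices, so the width is 2.

Yes; width 2.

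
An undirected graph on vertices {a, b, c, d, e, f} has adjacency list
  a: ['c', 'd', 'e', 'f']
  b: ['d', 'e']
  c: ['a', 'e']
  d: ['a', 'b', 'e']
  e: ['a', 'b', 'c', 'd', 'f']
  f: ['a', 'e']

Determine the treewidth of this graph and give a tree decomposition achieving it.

Each bag holds 3 vertices, so the decomposition has width 2, which upper-bounds the treewidth. On the other hand G contains the 3-clique {a, d, e}. A clique must lie in a single bag of any decomposition, so no decomposition can have width below 2. Hence tw(G) = 2 exactly.

Treewidth 2.
One such decomposition:
Bags: B1 = {a, e, f}  B2 = {a, d, e}  B3 = {b, d, e}  B4 = {a, c, e}
Tree: B1–B2, B2–B3, B1–B4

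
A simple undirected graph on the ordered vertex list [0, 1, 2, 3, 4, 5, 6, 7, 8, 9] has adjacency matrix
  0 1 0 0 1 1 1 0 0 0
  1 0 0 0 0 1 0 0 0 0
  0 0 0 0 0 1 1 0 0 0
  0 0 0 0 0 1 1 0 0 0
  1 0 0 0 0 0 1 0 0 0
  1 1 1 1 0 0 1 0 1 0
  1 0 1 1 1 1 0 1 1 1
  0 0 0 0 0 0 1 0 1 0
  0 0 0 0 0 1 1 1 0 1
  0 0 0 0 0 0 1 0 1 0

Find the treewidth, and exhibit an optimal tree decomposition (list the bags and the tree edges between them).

Treewidth 2.
One such decomposition:
Bags: B1 = {0, 4, 6}  B2 = {0, 5, 6}  B3 = {3, 5, 6}  B4 = {5, 6, 8}  B5 = {2, 5, 6}  B6 = {0, 1, 5}  B7 = {6, 7, 8}  B8 = {6, 8, 9}
Tree: B1–B2, B2–B3, B2–B4, B4–B5, B2–B6, B4–B7, B4–B8

The largest bag has 3 vertices, giving width 2; this decomposition certifies tw(G) ≤ 2. For the lower bound, the 3 vertices {0, 1, 5} are pairwise adjacent, and any tree decomposition puts a clique entirely inside one bag — forcing width ≥ 2. Combining the bounds, tw(G) = 2.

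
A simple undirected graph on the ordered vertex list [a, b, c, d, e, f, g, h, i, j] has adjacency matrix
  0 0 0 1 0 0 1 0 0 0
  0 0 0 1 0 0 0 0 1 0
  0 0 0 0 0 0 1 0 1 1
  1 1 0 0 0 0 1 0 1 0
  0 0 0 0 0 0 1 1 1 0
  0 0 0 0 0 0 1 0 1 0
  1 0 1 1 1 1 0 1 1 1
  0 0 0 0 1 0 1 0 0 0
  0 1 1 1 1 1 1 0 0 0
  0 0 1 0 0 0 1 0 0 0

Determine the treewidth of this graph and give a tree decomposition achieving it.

Every bag has size at most 3, so the width is 3 − 1 = 2 and tw(G) ≤ 2. For the lower bound, the 3 vertices {c, g, j} are pairwise adjacent, and any tree decomposition puts a clique entirely inside one bag — forcing width ≥ 2. Combining the bounds, tw(G) = 2.

Treewidth 2.
One optimal decomposition is:
Bags: B1 = {c, g, i}  B2 = {d, g, i}  B3 = {a, d, g}  B4 = {b, d, i}  B5 = {e, g, i}  B6 = {c, g, j}  B7 = {f, g, i}  B8 = {e, g, h}
Tree: B1–B2, B2–B3, B2–B4, B2–B5, B1–B6, B2–B7, B5–B8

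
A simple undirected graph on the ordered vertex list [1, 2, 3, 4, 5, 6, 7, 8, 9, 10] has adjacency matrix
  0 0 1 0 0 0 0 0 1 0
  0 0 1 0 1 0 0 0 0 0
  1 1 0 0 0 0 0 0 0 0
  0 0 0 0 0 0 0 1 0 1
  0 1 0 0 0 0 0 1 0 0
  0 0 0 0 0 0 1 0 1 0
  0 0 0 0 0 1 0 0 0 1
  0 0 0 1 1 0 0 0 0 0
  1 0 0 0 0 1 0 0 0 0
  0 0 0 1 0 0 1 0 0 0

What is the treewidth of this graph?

A width-2 tree decomposition is:
Bags: B1 = {1, 6, 9}  B2 = {1, 3, 6}  B3 = {2, 3, 6}  B4 = {2, 5, 6}  B5 = {5, 6, 8}  B6 = {4, 6, 8}  B7 = {4, 6, 10}  B8 = {6, 7, 10}
Tree: B1–B2, B2–B3, B3–B4, B4–B5, B5–B6, B6–B7, B7–B8
Every bag has size at most 3, so the width is 3 − 1 = 2 and tw(G) ≤ 2. For the lower bound, G contains the cycle 6–9–1–3–2–5–8–4–10–7–6, so G is not a forest; only forests have treewidth ≤ 1, hence tw(G) ≥ 2. Combining the bounds, tw(G) = 2.

2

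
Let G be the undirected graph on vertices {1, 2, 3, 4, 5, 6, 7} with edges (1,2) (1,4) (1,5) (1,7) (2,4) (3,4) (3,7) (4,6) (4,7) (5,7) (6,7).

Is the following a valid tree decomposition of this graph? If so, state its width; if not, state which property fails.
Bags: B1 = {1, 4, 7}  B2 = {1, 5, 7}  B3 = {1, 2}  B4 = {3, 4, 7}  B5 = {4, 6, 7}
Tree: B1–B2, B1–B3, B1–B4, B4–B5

No — edge (4,2) lies in no bag.

A tree decomposition must satisfy three properties: every vertex lies in some bag; for every edge, both endpoints lie together in some bag; and for every vertex, the bags containing it form a connected subtree. Here edge (4,2) lies in no bag, so the decomposition is invalid.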